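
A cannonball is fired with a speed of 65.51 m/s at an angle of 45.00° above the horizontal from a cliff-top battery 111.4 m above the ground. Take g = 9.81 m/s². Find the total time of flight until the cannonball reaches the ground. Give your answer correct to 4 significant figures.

Vertical component: v_y = 65.51 sin 45.00° = 46.323 m/s.
Taking up as positive with launch at y = 111.4 m, landing at y = 0: 0 = 111.4 + 46.323 t − ½(9.81) t².
Solving 4.905 t² − 46.323 t − 111.4 = 0 gives t = [46.323 + √(46.323² + 4·4.905·111.4)] / 9.810 = 11.43 s.

11.43 s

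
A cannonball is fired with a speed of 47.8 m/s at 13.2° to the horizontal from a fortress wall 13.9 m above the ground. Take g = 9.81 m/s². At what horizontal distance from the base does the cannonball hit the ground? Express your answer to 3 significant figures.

146 m

Components: v_x = 47.8 cos 13.2° = 46.54 m/s, v_y = 47.8 sin 13.2° = 10.92 m/s.
Vertical: 0 = 13.9 + 10.92 t − ½(9.81) t² ⇒ 4.905 t² − 10.92 t − 13.9 = 0.
t = [10.92 + √(119.2 + 272.7)] / 9.810 = 3.131 s.
Horizontal: R = v_x · t = 46.54 × 3.131 = 146 m.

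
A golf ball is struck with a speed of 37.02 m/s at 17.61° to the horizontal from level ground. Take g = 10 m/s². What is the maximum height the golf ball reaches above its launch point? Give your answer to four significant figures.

6.272 m

Vertical component of launch velocity: v_y = 37.02 sin 17.61° = 11.200 m/s.
At the highest point the vertical velocity is zero, so v_y² = 2 g h_max.
h_max = (11.200)² / (2 × 10) = 125.44 / 20.00 = 6.272 m.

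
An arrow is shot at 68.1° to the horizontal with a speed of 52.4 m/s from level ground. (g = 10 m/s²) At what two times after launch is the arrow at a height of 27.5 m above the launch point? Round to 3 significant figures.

v_y0 = 52.4 sin 68.1° = 48.62 m/s.
Set y = v_y0 t − ½ g t² = 27.5: 5.000 t² − 48.62 t + 27.5 = 0.
t = [48.62 ± √(2364 − 550.0)] / 10 = (48.62 ± 42.59) / 10, giving t = 0.603 s or t = 9.12 s.
So the arrow is at 27.5 m at t = 0.603 s (rising) and t = 9.12 s (falling).

0.603 s and 9.12 s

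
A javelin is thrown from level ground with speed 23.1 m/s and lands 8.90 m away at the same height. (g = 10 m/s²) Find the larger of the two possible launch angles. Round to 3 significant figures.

85.2°

Level-ground range: R = v₀² sin(2θ)/g ⇒ sin 2θ = R g / v₀² = 8.90×10/23.1² = 0.1668.
2θ = arcsin(0.1668) = 9.602° or 180° − 9.602° = 170.398°.
So θ = 4.80° or θ = 85.2°.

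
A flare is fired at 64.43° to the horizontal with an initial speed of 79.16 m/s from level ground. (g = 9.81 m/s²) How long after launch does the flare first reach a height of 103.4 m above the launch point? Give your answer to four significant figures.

v_y0 = 79.16 sin 64.43° = 71.407 m/s.
Set y = v_y0 t − ½ g t² = 103.4: 4.905 t² − 71.407 t + 103.4 = 0.
t = [71.407 ± √(5099.0 − 2028.7)] / 9.81 = (71.407 ± 55.410) / 9.81, giving t = 1.631 s or t = 12.93 s.
The flare is on the way up at the first time, so t = 1.631 s.

1.631 s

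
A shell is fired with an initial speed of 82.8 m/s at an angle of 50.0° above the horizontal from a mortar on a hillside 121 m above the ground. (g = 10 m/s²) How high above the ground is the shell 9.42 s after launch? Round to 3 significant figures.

v_y0 = 82.8 sin 50.0° = 63.43 m/s.
y(t) = 121 + v_y0 t − ½ g t² = 121 + 63.43×9.42 − ½×10×9.42² = 275 m.

275 m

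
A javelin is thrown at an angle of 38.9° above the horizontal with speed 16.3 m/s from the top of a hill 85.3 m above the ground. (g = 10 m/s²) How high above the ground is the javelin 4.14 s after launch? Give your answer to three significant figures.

42.0 m

v_y0 = 16.3 sin 38.9° = 10.24 m/s.
y(t) = 85.3 + v_y0 t − ½ g t² = 85.3 + 10.24×4.14 − ½×10×4.14² = 42.0 m.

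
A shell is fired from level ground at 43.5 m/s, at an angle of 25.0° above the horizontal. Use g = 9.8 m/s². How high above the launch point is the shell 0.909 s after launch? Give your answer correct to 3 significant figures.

v_y0 = 43.5 sin 25.0° = 18.38 m/s.
y(t) = v_y0 t − ½ g t² = 18.38×0.909 − 4.900×0.909² = 12.7 m.

12.7 m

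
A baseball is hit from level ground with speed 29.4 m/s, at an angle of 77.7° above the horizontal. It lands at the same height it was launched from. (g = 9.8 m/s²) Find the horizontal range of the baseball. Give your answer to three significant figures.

36.7 m

Components: v_x = 29.4 cos 77.7° = 6.263 m/s, v_y = 29.4 sin 77.7° = 28.73 m/s.
Time of flight (same landing height): t = 2 v_y / g = 2 × 28.73 / 9.8 = 5.863 s.
Range: R = v_x · t = 6.263 × 5.863 = 36.7 m.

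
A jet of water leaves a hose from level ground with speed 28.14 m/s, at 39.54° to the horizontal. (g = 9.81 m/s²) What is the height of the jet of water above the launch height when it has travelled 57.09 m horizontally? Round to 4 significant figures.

v_x = 28.14 cos 39.54° = 21.701 m/s, v_y0 = 28.14 sin 39.54° = 17.914 m/s.
Time to reach x = 57.09 m: t = x / v_x = 57.09 / 21.701 = 2.6308 s.
y = v_y0 t − ½ g t² = 17.914×2.6308 − 4.905×2.6308² = 13.18 m.

13.18 m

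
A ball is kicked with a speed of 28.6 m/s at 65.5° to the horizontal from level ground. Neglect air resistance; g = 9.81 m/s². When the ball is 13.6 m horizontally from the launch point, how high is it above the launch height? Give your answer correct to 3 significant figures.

v_x = 28.6 cos 65.5° = 11.86 m/s, v_y0 = 28.6 sin 65.5° = 26.02 m/s.
Time to reach x = 13.6 m: t = x / v_x = 13.6 / 11.86 = 1.147 s.
y = v_y0 t − ½ g t² = 26.02×1.147 − 4.905×1.147² = 23.4 m.

23.4 m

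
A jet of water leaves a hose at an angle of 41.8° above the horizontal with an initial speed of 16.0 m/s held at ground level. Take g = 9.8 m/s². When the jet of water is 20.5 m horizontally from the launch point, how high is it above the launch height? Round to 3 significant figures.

3.85 m

v_x = 16.0 cos 41.8° = 11.93 m/s, v_y0 = 16.0 sin 41.8° = 10.66 m/s.
Time to reach x = 20.5 m: t = x / v_x = 20.5 / 11.93 = 1.718 s.
y = v_y0 t − ½ g t² = 10.66×1.718 − 4.900×1.718² = 3.85 m.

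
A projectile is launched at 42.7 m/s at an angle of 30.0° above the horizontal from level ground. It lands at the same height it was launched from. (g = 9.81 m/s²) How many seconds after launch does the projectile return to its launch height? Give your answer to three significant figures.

Vertical component: v_y = 42.7 sin 30.0° = 21.35 m/s.
For a projectile landing at launch height, time of flight is t = 2 v_y / g = 2 × 21.35 / 9.81 = 4.35 s.

4.35 s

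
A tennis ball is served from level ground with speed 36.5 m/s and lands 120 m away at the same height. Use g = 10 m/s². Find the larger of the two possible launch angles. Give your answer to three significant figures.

57.9°

Level-ground range: R = v₀² sin(2θ)/g ⇒ sin 2θ = R g / v₀² = 120×10/36.5² = 0.9007.
2θ = arcsin(0.9007) = 64.25° or 180° − 64.25° = 115.75°.
So θ = 32.1° or θ = 57.9°.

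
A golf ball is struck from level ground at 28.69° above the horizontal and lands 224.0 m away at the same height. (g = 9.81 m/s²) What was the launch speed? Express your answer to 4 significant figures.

On level ground, R = v₀² sin(2θ) / g, so v₀ = √(R g / sin 2θ).
sin(2 × 28.69°) = 0.8423.
v₀ = √(224.0 × 9.81 / 0.8423) = √2608.9 = 51.08 m/s.

51.08 m/s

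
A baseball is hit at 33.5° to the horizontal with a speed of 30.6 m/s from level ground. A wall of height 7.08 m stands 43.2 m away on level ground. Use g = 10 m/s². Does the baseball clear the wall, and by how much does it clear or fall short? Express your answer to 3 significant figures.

v_x = 30.6 cos 33.5° = 25.52 m/s; v_y0 = 30.6 sin 33.5° = 16.89 m/s.
Time to reach the wall: t = 43.2 / 25.52 = 1.693 s.
Height at that point: y = 16.89×1.693 − 5.000×1.693² = 14.26 m.
That is 14.26 − 7.08 = 7.18 m above the top of the wall, so the baseball clears it.

Yes — it clears the wall by 7.18 m.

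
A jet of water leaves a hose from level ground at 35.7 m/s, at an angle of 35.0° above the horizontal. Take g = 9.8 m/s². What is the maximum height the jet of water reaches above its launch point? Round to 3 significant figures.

Vertical component of launch velocity: v_y = 35.7 sin 35.0° = 20.48 m/s.
At the highest point the vertical velocity is zero, so v_y² = 2 g h_max.
h_max = (20.48)² / (2 × 9.8) = 419.4 / 19.60 = 21.4 m.

21.4 m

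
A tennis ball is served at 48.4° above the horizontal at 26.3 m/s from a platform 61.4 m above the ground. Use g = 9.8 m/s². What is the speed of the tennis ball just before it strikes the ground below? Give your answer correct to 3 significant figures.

43.5 m/s

v_x = 26.3 cos 48.4° = 17.46 m/s is unchanged throughout.
For the vertical component, v_y² = v_y0² + 2 g h = (19.67)² + 2×9.8×61.4 = 1590, so |v_y| = 39.87 m/s.
Impact speed = √(v_x² + v_y²) = √(304.9 + 1590) = 43.5 m/s.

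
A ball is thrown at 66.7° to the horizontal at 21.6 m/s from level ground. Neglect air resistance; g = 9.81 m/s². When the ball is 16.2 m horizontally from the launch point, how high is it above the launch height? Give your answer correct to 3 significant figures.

v_x = 21.6 cos 66.7° = 8.544 m/s, v_y0 = 21.6 sin 66.7° = 19.84 m/s.
Time to reach x = 16.2 m: t = x / v_x = 16.2 / 8.544 = 1.896 s.
y = v_y0 t − ½ g t² = 19.84×1.896 − 4.905×1.896² = 20.0 m.

20.0 m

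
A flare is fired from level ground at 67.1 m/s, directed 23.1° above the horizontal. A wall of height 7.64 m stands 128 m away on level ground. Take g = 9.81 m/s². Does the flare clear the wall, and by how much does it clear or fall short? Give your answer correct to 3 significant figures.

v_x = 67.1 cos 23.1° = 61.72 m/s; v_y0 = 67.1 sin 23.1° = 26.33 m/s.
Time to reach the wall: t = 128 / 61.72 = 2.074 s.
Height at that point: y = 26.33×2.074 − 4.905×2.074² = 33.51 m.
That is 33.51 − 7.64 = 25.9 m above the top of the wall, so the flare clears it.

Yes — it clears the wall by 25.9 m.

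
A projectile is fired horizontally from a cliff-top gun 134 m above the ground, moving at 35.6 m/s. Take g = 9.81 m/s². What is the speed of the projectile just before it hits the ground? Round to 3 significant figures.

Fall time: t = √(2 × 134 / 9.81) = 5.227 s.
At impact: v_x = 35.6 m/s (unchanged), v_y = g t = 9.81 × 5.227 = 51.28 m/s.
Speed = √(v_x² + v_y²) = √(1267 + 2630) = 62.4 m/s.

62.4 m/s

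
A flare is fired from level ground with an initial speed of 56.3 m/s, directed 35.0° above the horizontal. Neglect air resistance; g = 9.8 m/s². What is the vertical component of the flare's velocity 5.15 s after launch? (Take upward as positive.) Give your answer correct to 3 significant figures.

-18.2 m/s

Initial vertical component: v_y0 = 56.3 sin 35.0° = 32.29 m/s.
v_y(t) = v_y0 − g t = 32.29 − 9.8 × 5.15 = -18.2 m/s.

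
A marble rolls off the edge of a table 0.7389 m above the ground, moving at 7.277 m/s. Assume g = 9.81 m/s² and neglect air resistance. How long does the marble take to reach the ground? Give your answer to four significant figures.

The horizontal speed doesn't affect the fall. With v_y0 = 0, h = ½ g t².
t = √(2 × 0.7389 / 9.81) = √0.15064 = 0.3881 s.

0.3881 s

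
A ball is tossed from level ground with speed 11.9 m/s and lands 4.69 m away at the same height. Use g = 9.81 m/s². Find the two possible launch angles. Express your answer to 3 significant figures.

Level-ground range: R = v₀² sin(2θ)/g ⇒ sin 2θ = R g / v₀² = 4.69×9.81/11.9² = 0.3249.
2θ = arcsin(0.3249) = 18.96° or 180° − 18.96° = 161.04°.
So θ = 9.48° or θ = 80.5°.

9.48° and 80.5°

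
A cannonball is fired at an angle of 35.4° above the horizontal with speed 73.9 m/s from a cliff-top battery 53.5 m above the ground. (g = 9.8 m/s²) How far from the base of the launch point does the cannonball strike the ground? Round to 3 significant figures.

593 m

Components: v_x = 73.9 cos 35.4° = 60.24 m/s, v_y = 73.9 sin 35.4° = 42.81 m/s.
Vertical: 0 = 53.5 + 42.81 t − ½(9.8) t² ⇒ 4.900 t² − 42.81 t − 53.5 = 0.
t = [42.81 + √(1833 + 1049)] / 9.800 = 9.846 s.
Horizontal: R = v_x · t = 60.24 × 9.846 = 593 m.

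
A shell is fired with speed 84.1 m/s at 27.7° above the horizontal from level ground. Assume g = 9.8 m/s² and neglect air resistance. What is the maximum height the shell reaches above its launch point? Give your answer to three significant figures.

78.0 m

Vertical component of launch velocity: v_y = 84.1 sin 27.7° = 39.09 m/s.
At the highest point the vertical velocity is zero, so v_y² = 2 g h_max.
h_max = (39.09)² / (2 × 9.8) = 1528 / 19.60 = 78.0 m.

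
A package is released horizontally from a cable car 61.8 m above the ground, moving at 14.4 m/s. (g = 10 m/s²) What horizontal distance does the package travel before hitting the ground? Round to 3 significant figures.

Initial vertical velocity is zero, so the fall time comes from h = ½ g t²: t = √(2 × 61.8 / 10) = 3.516 s.
Horizontal motion is uniform at 14.4 m/s, so x = 14.4 × 3.516 = 50.6 m.

50.6 m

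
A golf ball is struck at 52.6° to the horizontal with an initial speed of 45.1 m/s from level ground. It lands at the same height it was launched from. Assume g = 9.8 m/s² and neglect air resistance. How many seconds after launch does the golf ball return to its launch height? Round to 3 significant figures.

Vertical component: v_y = 45.1 sin 52.6° = 35.83 m/s.
For a projectile landing at launch height, time of flight is t = 2 v_y / g = 2 × 35.83 / 9.8 = 7.31 s.

7.31 s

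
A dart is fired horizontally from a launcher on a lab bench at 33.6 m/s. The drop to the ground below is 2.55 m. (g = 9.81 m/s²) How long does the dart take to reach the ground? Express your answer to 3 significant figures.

0.721 s

The horizontal speed doesn't affect the fall. With v_y0 = 0, h = ½ g t².
t = √(2 × 2.55 / 9.81) = √0.5199 = 0.721 s.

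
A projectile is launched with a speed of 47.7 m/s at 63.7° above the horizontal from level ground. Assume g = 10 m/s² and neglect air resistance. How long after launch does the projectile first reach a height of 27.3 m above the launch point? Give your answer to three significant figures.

v_y0 = 47.7 sin 63.7° = 42.76 m/s.
Set y = v_y0 t − ½ g t² = 27.3: 5.000 t² − 42.76 t + 27.3 = 0.
t = [42.76 ± √(1828 − 546.0)] / 10 = (42.76 ± 35.81) / 10, giving t = 0.695 s or t = 7.86 s.
The projectile is on the way up at the first time, so t = 0.695 s.

0.695 s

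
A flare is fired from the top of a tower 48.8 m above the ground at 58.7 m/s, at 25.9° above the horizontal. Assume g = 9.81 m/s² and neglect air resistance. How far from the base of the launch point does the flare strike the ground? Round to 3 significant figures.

354 m

Components: v_x = 58.7 cos 25.9° = 52.80 m/s, v_y = 58.7 sin 25.9° = 25.64 m/s.
Vertical: 0 = 48.8 + 25.64 t − ½(9.81) t² ⇒ 4.905 t² − 25.64 t − 48.8 = 0.
t = [25.64 + √(657.4 + 957.5)] / 9.810 = 6.710 s.
Horizontal: R = v_x · t = 52.80 × 6.710 = 354 m.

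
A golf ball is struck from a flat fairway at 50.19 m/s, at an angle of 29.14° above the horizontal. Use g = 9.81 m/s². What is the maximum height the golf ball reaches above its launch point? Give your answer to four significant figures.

30.44 m

Vertical component of launch velocity: v_y = 50.19 sin 29.14° = 24.440 m/s.
At the highest point the vertical velocity is zero, so v_y² = 2 g h_max.
h_max = (24.440)² / (2 × 9.81) = 597.31 / 19.62 = 30.44 m.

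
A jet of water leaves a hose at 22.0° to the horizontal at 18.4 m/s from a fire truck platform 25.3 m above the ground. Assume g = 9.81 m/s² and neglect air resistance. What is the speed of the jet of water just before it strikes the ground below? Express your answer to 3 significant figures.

v_x = 18.4 cos 22.0° = 17.06 m/s is unchanged throughout.
For the vertical component, v_y² = v_y0² + 2 g h = (6.893)² + 2×9.81×25.3 = 543.9, so |v_y| = 23.32 m/s.
Impact speed = √(v_x² + v_y²) = √(291.0 + 543.9) = 28.9 m/s.

28.9 m/s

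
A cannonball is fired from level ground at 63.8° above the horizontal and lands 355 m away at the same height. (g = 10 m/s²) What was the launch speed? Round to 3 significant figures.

66.9 m/s

On level ground, R = v₀² sin(2θ) / g, so v₀ = √(R g / sin 2θ).
sin(2 × 63.8°) = 0.7923.
v₀ = √(355 × 10 / 0.7923) = √4481 = 66.9 m/s.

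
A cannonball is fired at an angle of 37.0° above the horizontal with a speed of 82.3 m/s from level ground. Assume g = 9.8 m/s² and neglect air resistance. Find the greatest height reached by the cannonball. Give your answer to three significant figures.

125 m

Vertical component of launch velocity: v_y = 82.3 sin 37.0° = 49.53 m/s.
At the highest point the vertical velocity is zero, so v_y² = 2 g h_max.
h_max = (49.53)² / (2 × 9.8) = 2453 / 19.60 = 125 m.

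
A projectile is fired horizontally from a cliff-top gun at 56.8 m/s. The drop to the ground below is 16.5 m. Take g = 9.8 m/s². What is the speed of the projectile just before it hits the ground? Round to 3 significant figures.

59.6 m/s

Fall time: t = √(2 × 16.5 / 9.8) = 1.835 s.
At impact: v_x = 56.8 m/s (unchanged), v_y = g t = 9.8 × 1.835 = 17.98 m/s.
Speed = √(v_x² + v_y²) = √(3226 + 323.3) = 59.6 m/s.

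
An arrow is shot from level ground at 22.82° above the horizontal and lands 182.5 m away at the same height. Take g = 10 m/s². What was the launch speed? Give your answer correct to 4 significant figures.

50.52 m/s

On level ground, R = v₀² sin(2θ) / g, so v₀ = √(R g / sin 2θ).
sin(2 × 22.82°) = 0.7150.
v₀ = √(182.5 × 10 / 0.7150) = √2552.4 = 50.52 m/s.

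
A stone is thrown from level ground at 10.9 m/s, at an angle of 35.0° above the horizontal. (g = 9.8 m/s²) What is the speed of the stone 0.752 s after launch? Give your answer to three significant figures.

9.00 m/s

v_x = 10.9 cos 35.0° = 8.929 m/s (constant).
v_y(t) = 10.9 sin 35.0° − g t = 6.252 − 9.8 × 0.752 = -1.118 m/s.
Speed = √(v_x² + v_y²) = √(79.73 + 1.250) = 9.00 m/s.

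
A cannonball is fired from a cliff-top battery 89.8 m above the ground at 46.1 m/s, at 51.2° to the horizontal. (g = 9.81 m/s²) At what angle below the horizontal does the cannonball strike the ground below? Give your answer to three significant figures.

62.4°

v_x = 46.1 cos 51.2° = 28.89 m/s.
At impact |v_y| = √(v_y0² + 2 g h) = √(35.93² + 2×9.81×89.8) = 55.25 m/s.
Angle below horizontal = arctan(|v_y| / v_x) = arctan(55.25 / 28.89) = 62.4°.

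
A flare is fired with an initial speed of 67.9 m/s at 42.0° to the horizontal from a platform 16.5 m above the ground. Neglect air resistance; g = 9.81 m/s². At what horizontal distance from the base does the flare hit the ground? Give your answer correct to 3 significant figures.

485 m

Components: v_x = 67.9 cos 42.0° = 50.46 m/s, v_y = 67.9 sin 42.0° = 45.43 m/s.
Vertical: 0 = 16.5 + 45.43 t − ½(9.81) t² ⇒ 4.905 t² − 45.43 t − 16.5 = 0.
t = [45.43 + √(2064 + 323.7)] / 9.810 = 9.612 s.
Horizontal: R = v_x · t = 50.46 × 9.612 = 485 m.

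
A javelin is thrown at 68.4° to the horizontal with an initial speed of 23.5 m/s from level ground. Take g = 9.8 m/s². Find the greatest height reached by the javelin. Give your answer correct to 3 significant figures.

24.4 m

Vertical component of launch velocity: v_y = 23.5 sin 68.4° = 21.85 m/s.
At the highest point the vertical velocity is zero, so v_y² = 2 g h_max.
h_max = (21.85)² / (2 × 9.8) = 477.4 / 19.60 = 24.4 m.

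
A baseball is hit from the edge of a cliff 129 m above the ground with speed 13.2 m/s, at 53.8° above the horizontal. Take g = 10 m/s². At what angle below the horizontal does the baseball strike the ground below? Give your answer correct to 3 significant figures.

81.5°

v_x = 13.2 cos 53.8° = 7.796 m/s.
At impact |v_y| = √(v_y0² + 2 g h) = √(10.65² + 2×10×129) = 51.90 m/s.
Angle below horizontal = arctan(|v_y| / v_x) = arctan(51.90 / 7.796) = 81.5°.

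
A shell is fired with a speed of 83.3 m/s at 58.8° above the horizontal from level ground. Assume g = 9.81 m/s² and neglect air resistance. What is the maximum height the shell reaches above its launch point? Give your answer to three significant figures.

Vertical component of launch velocity: v_y = 83.3 sin 58.8° = 71.25 m/s.
At the highest point the vertical velocity is zero, so v_y² = 2 g h_max.
h_max = (71.25)² / (2 × 9.81) = 5077 / 19.62 = 259 m.

259 m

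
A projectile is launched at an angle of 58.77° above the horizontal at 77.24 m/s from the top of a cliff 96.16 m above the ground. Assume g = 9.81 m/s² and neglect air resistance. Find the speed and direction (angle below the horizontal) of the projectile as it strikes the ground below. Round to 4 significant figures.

v_x = 77.24 cos 58.77° = 40.047 m/s (constant).
|v_y| at impact = √((66.047)² + 2×9.81×96.16) = 79.050 m/s.
Speed = √(40.047² + 79.050²) = 88.62 m/s; angle = arctan(79.050/40.047) = 63.13° below horizontal.

88.62 m/s at 63.13° below the horizontal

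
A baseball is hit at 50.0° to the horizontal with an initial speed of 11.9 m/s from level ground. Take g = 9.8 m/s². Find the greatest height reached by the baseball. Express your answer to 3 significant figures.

4.24 m

Vertical component of launch velocity: v_y = 11.9 sin 50.0° = 9.116 m/s.
At the highest point the vertical velocity is zero, so v_y² = 2 g h_max.
h_max = (9.116)² / (2 × 9.8) = 83.10 / 19.60 = 4.24 m.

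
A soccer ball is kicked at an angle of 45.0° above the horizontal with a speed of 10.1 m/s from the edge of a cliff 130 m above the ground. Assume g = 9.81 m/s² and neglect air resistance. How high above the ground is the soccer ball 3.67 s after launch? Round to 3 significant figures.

v_y0 = 10.1 sin 45.0° = 7.142 m/s.
y(t) = 130 + v_y0 t − ½ g t² = 130 + 7.142×3.67 − ½×9.81×3.67² = 90.1 m.

90.1 m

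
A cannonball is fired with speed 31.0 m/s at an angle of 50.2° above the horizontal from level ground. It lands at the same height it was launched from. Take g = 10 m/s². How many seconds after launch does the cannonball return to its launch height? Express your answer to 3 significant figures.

4.76 s

Vertical component: v_y = 31.0 sin 50.2° = 23.82 m/s.
For a projectile landing at launch height, time of flight is t = 2 v_y / g = 2 × 23.82 / 10 = 4.76 s.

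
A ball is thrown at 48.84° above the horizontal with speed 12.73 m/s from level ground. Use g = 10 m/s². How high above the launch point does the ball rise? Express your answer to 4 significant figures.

4.593 m

Vertical component of launch velocity: v_y = 12.73 sin 48.84° = 9.5841 m/s.
At the highest point the vertical velocity is zero, so v_y² = 2 g h_max.
h_max = (9.5841)² / (2 × 10) = 91.855 / 20.00 = 4.593 m.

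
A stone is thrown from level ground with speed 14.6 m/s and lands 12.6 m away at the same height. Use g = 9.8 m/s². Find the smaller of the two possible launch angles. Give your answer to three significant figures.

17.7°

Level-ground range: R = v₀² sin(2θ)/g ⇒ sin 2θ = R g / v₀² = 12.6×9.8/14.6² = 0.5793.
2θ = arcsin(0.5793) = 35.40° or 180° − 35.40° = 144.60°.
So θ = 17.7° or θ = 72.3°.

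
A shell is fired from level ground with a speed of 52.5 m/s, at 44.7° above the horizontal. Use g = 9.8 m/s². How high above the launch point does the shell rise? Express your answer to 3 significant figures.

Vertical component of launch velocity: v_y = 52.5 sin 44.7° = 36.93 m/s.
At the highest point the vertical velocity is zero, so v_y² = 2 g h_max.
h_max = (36.93)² / (2 × 9.8) = 1364 / 19.60 = 69.6 m.

69.6 m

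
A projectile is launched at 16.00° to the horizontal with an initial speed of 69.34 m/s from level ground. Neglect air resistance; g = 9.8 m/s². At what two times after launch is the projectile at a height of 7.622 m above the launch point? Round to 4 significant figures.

v_y0 = 69.34 sin 16.00° = 19.113 m/s.
Set y = v_y0 t − ½ g t² = 7.622: 4.900 t² − 19.113 t + 7.622 = 0.
t = [19.113 ± √(365.31 − 149.39)] / 9.8 = (19.113 ± 14.694) / 9.8, giving t = 0.4509 s or t = 3.450 s.
So the projectile is at 7.622 m at t = 0.4509 s (rising) and t = 3.450 s (falling).

0.4509 s and 3.450 s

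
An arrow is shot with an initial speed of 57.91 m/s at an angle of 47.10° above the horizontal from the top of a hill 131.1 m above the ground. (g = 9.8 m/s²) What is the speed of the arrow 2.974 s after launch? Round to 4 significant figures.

v_x = 57.91 cos 47.10° = 39.421 m/s (constant).
v_y(t) = 57.91 sin 47.10° − g t = 42.422 − 9.8 × 2.974 = 13.277 m/s.
Speed = √(v_x² + v_y²) = √(1554.0 + 176.28) = 41.60 m/s.

41.60 m/s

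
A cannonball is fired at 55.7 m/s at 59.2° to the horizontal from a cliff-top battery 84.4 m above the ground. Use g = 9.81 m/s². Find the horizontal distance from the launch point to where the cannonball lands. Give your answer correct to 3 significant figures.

322 m

Components: v_x = 55.7 cos 59.2° = 28.52 m/s, v_y = 55.7 sin 59.2° = 47.84 m/s.
Vertical: 0 = 84.4 + 47.84 t − ½(9.81) t² ⇒ 4.905 t² − 47.84 t − 84.4 = 0.
t = [47.84 + √(2289 + 1656)] / 9.810 = 11.28 s.
Horizontal: R = v_x · t = 28.52 × 11.28 = 322 m.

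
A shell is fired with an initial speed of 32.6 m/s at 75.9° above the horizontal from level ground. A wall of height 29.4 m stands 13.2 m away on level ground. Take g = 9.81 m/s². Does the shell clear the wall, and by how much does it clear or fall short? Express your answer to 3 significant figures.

v_x = 32.6 cos 75.9° = 7.942 m/s; v_y0 = 32.6 sin 75.9° = 31.62 m/s.
Time to reach the wall: t = 13.2 / 7.942 = 1.662 s.
Height at that point: y = 31.62×1.662 − 4.905×1.662² = 39.00 m.
That is 39.00 − 29.4 = 9.60 m above the top of the wall, so the shell clears it.

Yes — it clears the wall by 9.60 m.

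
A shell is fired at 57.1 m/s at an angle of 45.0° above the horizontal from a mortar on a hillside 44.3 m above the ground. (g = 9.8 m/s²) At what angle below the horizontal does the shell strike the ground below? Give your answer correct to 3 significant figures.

51.1°

v_x = 57.1 cos 45.0° = 40.38 m/s.
At impact |v_y| = √(v_y0² + 2 g h) = √(40.38² + 2×9.8×44.3) = 49.99 m/s.
Angle below horizontal = arctan(|v_y| / v_x) = arctan(49.99 / 40.38) = 51.1°.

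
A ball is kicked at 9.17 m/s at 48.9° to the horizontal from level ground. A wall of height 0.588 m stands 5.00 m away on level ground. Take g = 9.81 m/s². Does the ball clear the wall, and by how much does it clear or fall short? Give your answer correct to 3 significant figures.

v_x = 9.17 cos 48.9° = 6.028 m/s; v_y0 = 9.17 sin 48.9° = 6.910 m/s.
Time to reach the wall: t = 5.00 / 6.028 = 0.8295 s.
Height at that point: y = 6.910×0.8295 − 4.905×0.8295² = 2.357 m.
That is 2.357 − 0.588 = 1.77 m above the top of the wall, so the ball clears it.

Yes — it clears the wall by 1.77 m.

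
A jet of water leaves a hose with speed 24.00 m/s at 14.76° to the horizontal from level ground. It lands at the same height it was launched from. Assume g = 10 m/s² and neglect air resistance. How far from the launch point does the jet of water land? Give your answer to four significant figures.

28.38 m

Components: v_x = 24.00 cos 14.76° = 23.208 m/s, v_y = 24.00 sin 14.76° = 6.1145 m/s.
Time of flight (same landing height): t = 2 v_y / g = 2 × 6.1145 / 10 = 1.2229 s.
Range: R = v_x · t = 23.208 × 1.2229 = 28.38 m.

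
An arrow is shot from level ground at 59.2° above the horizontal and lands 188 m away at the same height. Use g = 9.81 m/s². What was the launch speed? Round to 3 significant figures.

On level ground, R = v₀² sin(2θ) / g, so v₀ = √(R g / sin 2θ).
sin(2 × 59.2°) = 0.8796.
v₀ = √(188 × 9.81 / 0.8796) = √2097 = 45.8 m/s.

45.8 m/s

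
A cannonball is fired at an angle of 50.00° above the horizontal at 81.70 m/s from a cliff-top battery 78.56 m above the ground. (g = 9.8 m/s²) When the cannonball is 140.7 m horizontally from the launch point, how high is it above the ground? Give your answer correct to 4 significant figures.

211.1 m

v_x = 81.70 cos 50.00° = 52.516 m/s, v_y0 = 81.70 sin 50.00° = 62.586 m/s.
Time to reach x = 140.7 m: t = x / v_x = 140.7 / 52.516 = 2.6792 s.
y = 78.56 + v_y0 t − ½ g t² = 78.56 + 62.586×2.6792 − 4.900×2.6792² = 211.1 m.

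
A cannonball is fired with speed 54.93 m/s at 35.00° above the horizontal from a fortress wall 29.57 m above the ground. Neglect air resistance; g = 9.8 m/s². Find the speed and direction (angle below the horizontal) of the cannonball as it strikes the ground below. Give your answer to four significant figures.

v_x = 54.93 cos 35.00° = 44.996 m/s (constant).
|v_y| at impact = √((31.507)² + 2×9.8×29.57) = 39.652 m/s.
Speed = √(44.996² + 39.652²) = 59.97 m/s; angle = arctan(39.652/44.996) = 41.39° below horizontal.

59.97 m/s at 41.39° below the horizontal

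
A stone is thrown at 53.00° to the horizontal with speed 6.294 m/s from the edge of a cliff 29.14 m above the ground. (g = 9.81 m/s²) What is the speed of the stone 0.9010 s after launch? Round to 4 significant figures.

v_x = 6.294 cos 53.00° = 3.7878 m/s (constant).
v_y(t) = 6.294 sin 53.00° − g t = 5.0266 − 9.81 × 0.9010 = -3.8122 m/s.
Speed = √(v_x² + v_y²) = √(14.347 + 14.533) = 5.374 m/s.

5.374 m/s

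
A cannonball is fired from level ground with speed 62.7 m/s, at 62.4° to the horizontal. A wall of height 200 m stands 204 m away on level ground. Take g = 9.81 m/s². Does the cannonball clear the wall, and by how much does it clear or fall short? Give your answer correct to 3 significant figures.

v_x = 62.7 cos 62.4° = 29.05 m/s; v_y0 = 62.7 sin 62.4° = 55.56 m/s.
Time to reach the wall: t = 204 / 29.05 = 7.022 s.
Height at that point: y = 55.56×7.022 − 4.905×7.022² = 148.3 m.
That is 200 − 148.3 = 51.7 m below the top of the wall, so the cannonball does not clear it.

No — it falls 51.7 m short of clearing the wall.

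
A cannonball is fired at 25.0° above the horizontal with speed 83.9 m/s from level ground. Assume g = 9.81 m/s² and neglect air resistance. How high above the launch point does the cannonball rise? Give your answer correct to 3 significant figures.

Vertical component of launch velocity: v_y = 83.9 sin 25.0° = 35.46 m/s.
At the highest point the vertical velocity is zero, so v_y² = 2 g h_max.
h_max = (35.46)² / (2 × 9.81) = 1257 / 19.62 = 64.1 m.

64.1 m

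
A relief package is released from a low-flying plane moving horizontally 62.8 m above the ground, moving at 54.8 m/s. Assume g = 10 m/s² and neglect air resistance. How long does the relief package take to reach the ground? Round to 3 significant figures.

The horizontal speed doesn't affect the fall. With v_y0 = 0, h = ½ g t².
t = √(2 × 62.8 / 10) = √12.56 = 3.54 s.

3.54 s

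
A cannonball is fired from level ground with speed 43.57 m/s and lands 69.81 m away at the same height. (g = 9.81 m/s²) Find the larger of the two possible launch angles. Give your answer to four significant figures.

Level-ground range: R = v₀² sin(2θ)/g ⇒ sin 2θ = R g / v₀² = 69.81×9.81/43.57² = 0.3608.
2θ = arcsin(0.3608) = 21.149° or 180° − 21.149° = 158.851°.
So θ = 10.57° or θ = 79.43°.

79.43°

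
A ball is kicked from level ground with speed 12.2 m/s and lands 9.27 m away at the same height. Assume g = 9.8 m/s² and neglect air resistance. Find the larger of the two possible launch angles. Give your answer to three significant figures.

71.2°

Level-ground range: R = v₀² sin(2θ)/g ⇒ sin 2θ = R g / v₀² = 9.27×9.8/12.2² = 0.6104.
2θ = arcsin(0.6104) = 37.62° or 180° − 37.62° = 142.38°.
So θ = 18.8° or θ = 71.2°.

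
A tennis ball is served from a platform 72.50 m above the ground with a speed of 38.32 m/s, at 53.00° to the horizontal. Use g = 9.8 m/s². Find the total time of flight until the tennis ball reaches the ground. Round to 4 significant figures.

8.077 s

Vertical component: v_y = 38.32 sin 53.00° = 30.604 m/s.
Taking up as positive with launch at y = 72.50 m, landing at y = 0: 0 = 72.50 + 30.604 t − ½(9.8) t².
Solving 4.900 t² − 30.604 t − 72.50 = 0 gives t = [30.604 + √(30.604² + 4·4.900·72.50)] / 9.800 = 8.077 s.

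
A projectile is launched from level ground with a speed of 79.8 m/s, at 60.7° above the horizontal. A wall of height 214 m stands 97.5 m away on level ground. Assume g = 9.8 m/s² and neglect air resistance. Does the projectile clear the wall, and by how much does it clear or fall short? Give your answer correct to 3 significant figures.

No — it falls 70.8 m short of clearing the wall.

v_x = 79.8 cos 60.7° = 39.05 m/s; v_y0 = 79.8 sin 60.7° = 69.59 m/s.
Time to reach the wall: t = 97.5 / 39.05 = 2.497 s.
Height at that point: y = 69.59×2.497 − 4.900×2.497² = 143.2 m.
That is 214 − 143.2 = 70.8 m below the top of the wall, so the projectile does not clear it.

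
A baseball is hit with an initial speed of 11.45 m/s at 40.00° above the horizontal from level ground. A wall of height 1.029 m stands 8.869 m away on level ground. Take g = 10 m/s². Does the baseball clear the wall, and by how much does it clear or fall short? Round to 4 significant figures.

Yes — it clears the wall by 1.301 m.

v_x = 11.45 cos 40.00° = 8.7712 m/s; v_y0 = 11.45 sin 40.00° = 7.3599 m/s.
Time to reach the wall: t = 8.869 / 8.7712 = 1.0112 s.
Height at that point: y = 7.3599×1.0112 − 5.000×1.0112² = 2.3297 m.
That is 2.3297 − 1.029 = 1.301 m above the top of the wall, so the baseball clears it.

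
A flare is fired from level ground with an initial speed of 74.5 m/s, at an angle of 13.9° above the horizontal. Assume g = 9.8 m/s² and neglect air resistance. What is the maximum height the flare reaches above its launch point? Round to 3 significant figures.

Vertical component of launch velocity: v_y = 74.5 sin 13.9° = 17.90 m/s.
At the highest point the vertical velocity is zero, so v_y² = 2 g h_max.
h_max = (17.90)² / (2 × 9.8) = 320.4 / 19.60 = 16.3 m.

16.3 m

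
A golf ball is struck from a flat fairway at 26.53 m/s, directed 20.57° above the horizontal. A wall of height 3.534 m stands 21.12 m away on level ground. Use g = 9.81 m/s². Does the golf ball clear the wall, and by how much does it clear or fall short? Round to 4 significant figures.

v_x = 26.53 cos 20.57° = 24.839 m/s; v_y0 = 26.53 sin 20.57° = 9.3214 m/s.
Time to reach the wall: t = 21.12 / 24.839 = 0.85028 s.
Height at that point: y = 9.3214×0.85028 − 4.905×0.85028² = 4.3796 m.
That is 4.3796 − 3.534 = 0.8456 m above the top of the wall, so the golf ball clears it.

Yes — it clears the wall by 0.8456 m.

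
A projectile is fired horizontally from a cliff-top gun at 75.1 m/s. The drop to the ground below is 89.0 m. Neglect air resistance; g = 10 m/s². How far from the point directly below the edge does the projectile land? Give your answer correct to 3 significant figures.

317 m

Initial vertical velocity is zero, so the fall time comes from h = ½ g t²: t = √(2 × 89.0 / 10) = 4.219 s.
Horizontal motion is uniform at 75.1 m/s, so x = 75.1 × 4.219 = 317 m.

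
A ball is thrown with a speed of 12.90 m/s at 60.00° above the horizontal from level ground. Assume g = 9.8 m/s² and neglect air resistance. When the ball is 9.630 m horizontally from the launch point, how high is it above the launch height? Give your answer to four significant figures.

5.757 m

v_x = 12.90 cos 60.00° = 6.4500 m/s, v_y0 = 12.90 sin 60.00° = 11.172 m/s.
Time to reach x = 9.630 m: t = x / v_x = 9.630 / 6.4500 = 1.4930 s.
y = v_y0 t − ½ g t² = 11.172×1.4930 − 4.900×1.4930² = 5.757 m.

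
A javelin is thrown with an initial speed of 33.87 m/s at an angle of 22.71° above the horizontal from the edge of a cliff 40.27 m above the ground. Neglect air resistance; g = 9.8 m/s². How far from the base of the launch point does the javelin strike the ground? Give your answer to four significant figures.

Components: v_x = 33.87 cos 22.71° = 31.244 m/s, v_y = 33.87 sin 22.71° = 13.076 m/s.
Vertical: 0 = 40.27 + 13.076 t − ½(9.8) t² ⇒ 4.900 t² − 13.076 t − 40.27 = 0.
t = [13.076 + √(170.98 + 789.29)] / 9.800 = 4.4963 s.
Horizontal: R = v_x · t = 31.244 × 4.4963 = 140.5 m.

140.5 m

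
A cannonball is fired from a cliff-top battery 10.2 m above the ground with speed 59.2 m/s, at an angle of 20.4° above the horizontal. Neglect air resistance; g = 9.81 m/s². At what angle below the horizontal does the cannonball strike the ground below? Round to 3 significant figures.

v_x = 59.2 cos 20.4° = 55.49 m/s.
At impact |v_y| = √(v_y0² + 2 g h) = √(20.64² + 2×9.81×10.2) = 25.02 m/s.
Angle below horizontal = arctan(|v_y| / v_x) = arctan(25.02 / 55.49) = 24.3°.

24.3°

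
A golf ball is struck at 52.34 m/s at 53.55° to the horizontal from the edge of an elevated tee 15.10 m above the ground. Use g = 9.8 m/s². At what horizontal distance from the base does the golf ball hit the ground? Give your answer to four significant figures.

277.9 m

Components: v_x = 52.34 cos 53.55° = 31.096 m/s, v_y = 52.34 sin 53.55° = 42.101 m/s.
Vertical: 0 = 15.10 + 42.101 t − ½(9.8) t² ⇒ 4.900 t² − 42.101 t − 15.10 = 0.
t = [42.101 + √(1772.5 + 295.96)] / 9.800 = 8.9369 s.
Horizontal: R = v_x · t = 31.096 × 8.9369 = 277.9 m.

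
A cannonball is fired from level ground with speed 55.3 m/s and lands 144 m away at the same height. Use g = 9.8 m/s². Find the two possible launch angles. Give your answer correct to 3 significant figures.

13.7° and 76.3°

Level-ground range: R = v₀² sin(2θ)/g ⇒ sin 2θ = R g / v₀² = 144×9.8/55.3² = 0.4615.
2θ = arcsin(0.4615) = 27.48° or 180° − 27.48° = 152.52°.
So θ = 13.7° or θ = 76.3°.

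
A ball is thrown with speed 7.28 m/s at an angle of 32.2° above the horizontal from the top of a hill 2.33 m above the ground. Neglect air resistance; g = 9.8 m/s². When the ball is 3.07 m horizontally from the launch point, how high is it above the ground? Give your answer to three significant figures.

v_x = 7.28 cos 32.2° = 6.160 m/s, v_y0 = 7.28 sin 32.2° = 3.879 m/s.
Time to reach x = 3.07 m: t = x / v_x = 3.07 / 6.160 = 0.4984 s.
y = 2.33 + v_y0 t − ½ g t² = 2.33 + 3.879×0.4984 − 4.900×0.4984² = 3.05 m.

3.05 m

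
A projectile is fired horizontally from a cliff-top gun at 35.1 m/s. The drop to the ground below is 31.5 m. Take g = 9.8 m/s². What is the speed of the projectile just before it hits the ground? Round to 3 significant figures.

43.0 m/s

Fall time: t = √(2 × 31.5 / 9.8) = 2.535 s.
At impact: v_x = 35.1 m/s (unchanged), v_y = g t = 9.8 × 2.535 = 24.84 m/s.
Speed = √(v_x² + v_y²) = √(1232 + 617.0) = 43.0 m/s.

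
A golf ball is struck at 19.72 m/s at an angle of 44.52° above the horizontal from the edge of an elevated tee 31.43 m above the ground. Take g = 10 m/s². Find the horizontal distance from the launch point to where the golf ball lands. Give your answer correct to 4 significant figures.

Components: v_x = 19.72 cos 44.52° = 14.060 m/s, v_y = 19.72 sin 44.52° = 13.827 m/s.
Vertical: 0 = 31.43 + 13.827 t − ½(10) t² ⇒ 5.000 t² − 13.827 t − 31.43 = 0.
t = [13.827 + √(191.19 + 628.60)] / 10.00 = 4.2459 s.
Horizontal: R = v_x · t = 14.060 × 4.2459 = 59.70 m.

59.70 m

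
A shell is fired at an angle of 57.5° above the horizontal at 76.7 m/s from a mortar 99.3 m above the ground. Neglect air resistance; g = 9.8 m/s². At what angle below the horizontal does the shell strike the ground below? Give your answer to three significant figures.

v_x = 76.7 cos 57.5° = 41.21 m/s.
At impact |v_y| = √(v_y0² + 2 g h) = √(64.69² + 2×9.8×99.3) = 78.30 m/s.
Angle below horizontal = arctan(|v_y| / v_x) = arctan(78.30 / 41.21) = 62.2°.

62.2°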